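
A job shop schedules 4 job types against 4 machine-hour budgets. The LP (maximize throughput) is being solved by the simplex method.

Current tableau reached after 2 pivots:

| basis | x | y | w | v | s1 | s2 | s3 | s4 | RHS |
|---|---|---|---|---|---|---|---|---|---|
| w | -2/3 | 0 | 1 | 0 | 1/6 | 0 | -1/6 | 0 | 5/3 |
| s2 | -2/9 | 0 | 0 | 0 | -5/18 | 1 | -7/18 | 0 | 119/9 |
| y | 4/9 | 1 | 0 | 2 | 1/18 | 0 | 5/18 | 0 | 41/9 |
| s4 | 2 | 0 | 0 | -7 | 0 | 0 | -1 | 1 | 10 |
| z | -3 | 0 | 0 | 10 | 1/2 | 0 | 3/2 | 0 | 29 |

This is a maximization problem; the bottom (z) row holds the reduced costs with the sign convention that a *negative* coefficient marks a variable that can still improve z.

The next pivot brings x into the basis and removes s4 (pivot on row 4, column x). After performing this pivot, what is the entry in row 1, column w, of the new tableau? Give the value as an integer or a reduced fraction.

1

Pivot element is row 4, column x: 2.
Normalize row 4: new (row 4, w) = 0/2 = 0.
row 1 ← row 1 − (-2/3)·(new row 4): 1 − (-2/3)·0 = 1.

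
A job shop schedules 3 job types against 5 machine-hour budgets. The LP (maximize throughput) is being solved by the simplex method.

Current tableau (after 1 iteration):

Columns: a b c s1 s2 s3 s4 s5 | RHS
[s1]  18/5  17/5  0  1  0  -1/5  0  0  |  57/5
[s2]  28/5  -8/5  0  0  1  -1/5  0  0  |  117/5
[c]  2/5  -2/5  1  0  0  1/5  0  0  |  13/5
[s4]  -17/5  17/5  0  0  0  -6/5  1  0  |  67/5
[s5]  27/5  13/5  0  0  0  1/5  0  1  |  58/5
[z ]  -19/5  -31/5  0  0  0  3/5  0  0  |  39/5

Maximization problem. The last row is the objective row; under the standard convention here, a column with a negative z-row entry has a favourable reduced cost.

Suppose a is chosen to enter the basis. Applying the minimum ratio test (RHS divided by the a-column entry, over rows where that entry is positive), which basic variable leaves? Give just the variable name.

Ratios: row 1 (s1): (57/5)/(18/5) = 19/6; row 2 (s2): (117/5)/(28/5) = 117/28; row 3 (c): (13/5)/(2/5) = 13/2; row 4 (s4): entry -17/5 ≤ 0, skip; row 5 (s5): (58/5)/(27/5) = 58/27.
Minimum ratio 58/27 is in the s5 row, so s5 leaves.

s5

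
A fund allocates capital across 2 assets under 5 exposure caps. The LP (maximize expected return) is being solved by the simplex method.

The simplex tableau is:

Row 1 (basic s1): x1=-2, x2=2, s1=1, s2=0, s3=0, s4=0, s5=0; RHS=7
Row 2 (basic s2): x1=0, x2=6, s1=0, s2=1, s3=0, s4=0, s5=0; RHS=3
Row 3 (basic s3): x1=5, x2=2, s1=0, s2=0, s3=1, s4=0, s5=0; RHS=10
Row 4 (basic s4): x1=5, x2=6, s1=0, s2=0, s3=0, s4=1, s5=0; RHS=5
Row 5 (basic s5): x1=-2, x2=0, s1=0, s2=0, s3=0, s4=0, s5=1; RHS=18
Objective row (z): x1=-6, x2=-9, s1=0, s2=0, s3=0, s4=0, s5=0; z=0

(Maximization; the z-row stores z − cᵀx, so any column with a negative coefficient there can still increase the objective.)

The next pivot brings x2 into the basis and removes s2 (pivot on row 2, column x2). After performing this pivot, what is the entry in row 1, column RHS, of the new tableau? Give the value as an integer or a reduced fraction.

Pivot element is row 2, column x2: 6.
Normalize row 2: new (row 2, RHS) = 3/6 = 1/2.
row 1 ← row 1 − 2·(new row 2): 7 − 2·(1/2) = 6.

6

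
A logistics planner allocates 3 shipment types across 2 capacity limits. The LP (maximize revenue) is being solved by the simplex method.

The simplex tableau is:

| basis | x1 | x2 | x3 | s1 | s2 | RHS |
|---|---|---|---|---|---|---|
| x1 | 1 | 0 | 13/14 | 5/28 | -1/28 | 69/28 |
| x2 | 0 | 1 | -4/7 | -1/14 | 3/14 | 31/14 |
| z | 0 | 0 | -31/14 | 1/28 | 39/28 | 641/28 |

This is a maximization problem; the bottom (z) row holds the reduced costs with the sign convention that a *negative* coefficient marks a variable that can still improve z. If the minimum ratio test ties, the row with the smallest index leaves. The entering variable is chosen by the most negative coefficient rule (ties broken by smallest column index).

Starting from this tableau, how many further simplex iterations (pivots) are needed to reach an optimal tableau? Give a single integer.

1

pivot: x3 in, x1 out → z = 374/13
No improving column remains; optimal.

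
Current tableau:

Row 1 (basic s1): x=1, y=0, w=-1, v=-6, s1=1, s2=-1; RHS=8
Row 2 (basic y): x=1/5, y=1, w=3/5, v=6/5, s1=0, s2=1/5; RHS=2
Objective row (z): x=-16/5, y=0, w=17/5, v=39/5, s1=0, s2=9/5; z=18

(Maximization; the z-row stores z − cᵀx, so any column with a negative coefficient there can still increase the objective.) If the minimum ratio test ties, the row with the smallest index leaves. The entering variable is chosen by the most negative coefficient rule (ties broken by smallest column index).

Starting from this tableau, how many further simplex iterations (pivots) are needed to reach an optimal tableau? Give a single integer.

2

pivot: x in, s1 out → z = 218/5
pivot: v in, y out → z = 91/2
No improving column remains; optimal.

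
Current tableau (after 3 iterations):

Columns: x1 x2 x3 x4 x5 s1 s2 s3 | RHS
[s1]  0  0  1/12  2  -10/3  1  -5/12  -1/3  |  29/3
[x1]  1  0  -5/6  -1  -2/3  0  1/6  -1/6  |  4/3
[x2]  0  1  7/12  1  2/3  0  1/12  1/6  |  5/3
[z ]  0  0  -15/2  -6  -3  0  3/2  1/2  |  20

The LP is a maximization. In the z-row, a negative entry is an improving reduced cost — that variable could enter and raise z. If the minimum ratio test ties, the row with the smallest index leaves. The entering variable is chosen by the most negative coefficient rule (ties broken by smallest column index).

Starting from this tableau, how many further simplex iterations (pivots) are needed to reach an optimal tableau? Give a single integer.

1

pivot: x3 in, x2 out → z = 290/7
No improving column remains; optimal.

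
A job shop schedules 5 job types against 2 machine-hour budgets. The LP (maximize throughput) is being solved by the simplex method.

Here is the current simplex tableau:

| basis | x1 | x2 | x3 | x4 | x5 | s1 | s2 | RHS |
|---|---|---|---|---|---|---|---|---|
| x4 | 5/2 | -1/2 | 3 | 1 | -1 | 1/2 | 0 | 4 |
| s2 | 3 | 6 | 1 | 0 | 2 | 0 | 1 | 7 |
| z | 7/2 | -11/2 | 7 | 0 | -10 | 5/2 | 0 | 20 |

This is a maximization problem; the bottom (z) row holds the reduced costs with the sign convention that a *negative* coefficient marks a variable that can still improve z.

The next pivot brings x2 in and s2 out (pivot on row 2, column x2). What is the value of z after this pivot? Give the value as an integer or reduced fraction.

Minimum ratio for x2: 7/6 = 7/6.
z changes by −(z-row coeff of x2)·ratio = −(-11/2)·(7/6) = 77/12.
New z = 20 + (77/12) = 317/12.

317/12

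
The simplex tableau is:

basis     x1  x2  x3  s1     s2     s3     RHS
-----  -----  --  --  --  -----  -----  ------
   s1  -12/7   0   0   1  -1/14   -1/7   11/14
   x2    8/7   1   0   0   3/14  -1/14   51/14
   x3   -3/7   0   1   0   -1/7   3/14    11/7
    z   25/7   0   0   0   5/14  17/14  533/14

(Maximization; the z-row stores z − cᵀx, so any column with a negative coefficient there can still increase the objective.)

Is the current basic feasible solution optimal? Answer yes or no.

yes

No objective-row coefficient is strictly negative, so no entering variable exists; the tableau is optimal.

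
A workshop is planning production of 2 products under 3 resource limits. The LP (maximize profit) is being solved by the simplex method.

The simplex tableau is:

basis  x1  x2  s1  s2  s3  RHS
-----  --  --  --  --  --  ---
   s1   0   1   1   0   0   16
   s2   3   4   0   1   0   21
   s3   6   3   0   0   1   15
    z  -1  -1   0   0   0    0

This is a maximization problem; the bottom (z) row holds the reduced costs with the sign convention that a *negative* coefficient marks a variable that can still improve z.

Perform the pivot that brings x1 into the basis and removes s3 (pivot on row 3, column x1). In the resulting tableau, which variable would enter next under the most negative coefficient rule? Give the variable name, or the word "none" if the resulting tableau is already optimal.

Pivot element 6. New z-row = old z-row − (-1)·(row 3/6).
Updated z-row coefficients: x1: 0, x2: -1/2, s1: 0, s2: 0, s3: 1/6.
The most negative is -1/2 in column x2, so x2 would enter next.

x2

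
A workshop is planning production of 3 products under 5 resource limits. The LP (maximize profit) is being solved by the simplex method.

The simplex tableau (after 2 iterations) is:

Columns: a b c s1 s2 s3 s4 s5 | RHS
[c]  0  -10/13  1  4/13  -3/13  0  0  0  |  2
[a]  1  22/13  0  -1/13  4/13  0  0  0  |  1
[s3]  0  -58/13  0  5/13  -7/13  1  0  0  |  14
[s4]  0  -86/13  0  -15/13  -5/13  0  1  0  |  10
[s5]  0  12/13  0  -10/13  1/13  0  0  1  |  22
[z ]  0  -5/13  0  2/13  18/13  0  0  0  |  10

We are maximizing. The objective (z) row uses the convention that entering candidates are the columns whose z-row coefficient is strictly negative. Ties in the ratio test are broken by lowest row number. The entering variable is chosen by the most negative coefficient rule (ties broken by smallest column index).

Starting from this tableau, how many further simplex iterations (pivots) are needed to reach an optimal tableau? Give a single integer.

1

pivot: b in, a out → z = 225/22
No improving column remains; optimal.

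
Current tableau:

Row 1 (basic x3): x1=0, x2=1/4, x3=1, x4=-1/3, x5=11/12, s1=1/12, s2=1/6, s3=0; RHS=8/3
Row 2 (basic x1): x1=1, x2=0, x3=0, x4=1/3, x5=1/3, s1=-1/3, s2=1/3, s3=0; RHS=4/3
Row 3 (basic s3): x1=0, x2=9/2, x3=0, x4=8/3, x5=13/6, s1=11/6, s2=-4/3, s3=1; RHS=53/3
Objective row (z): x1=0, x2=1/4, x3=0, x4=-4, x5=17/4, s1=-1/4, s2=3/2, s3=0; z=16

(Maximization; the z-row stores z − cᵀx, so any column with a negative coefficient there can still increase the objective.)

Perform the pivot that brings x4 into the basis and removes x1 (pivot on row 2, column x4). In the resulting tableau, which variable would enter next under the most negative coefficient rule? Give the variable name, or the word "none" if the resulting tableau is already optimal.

Pivot element 1/3. New z-row = old z-row − (-4)·(row 2/(1/3)).
Updated z-row coefficients: x1: 12, x2: 1/4, x3: 0, x4: 0, x5: 33/4, s1: -17/4, s2: 11/2, s3: 0.
The most negative is -17/4 in column s1, so s1 would enter next.

s1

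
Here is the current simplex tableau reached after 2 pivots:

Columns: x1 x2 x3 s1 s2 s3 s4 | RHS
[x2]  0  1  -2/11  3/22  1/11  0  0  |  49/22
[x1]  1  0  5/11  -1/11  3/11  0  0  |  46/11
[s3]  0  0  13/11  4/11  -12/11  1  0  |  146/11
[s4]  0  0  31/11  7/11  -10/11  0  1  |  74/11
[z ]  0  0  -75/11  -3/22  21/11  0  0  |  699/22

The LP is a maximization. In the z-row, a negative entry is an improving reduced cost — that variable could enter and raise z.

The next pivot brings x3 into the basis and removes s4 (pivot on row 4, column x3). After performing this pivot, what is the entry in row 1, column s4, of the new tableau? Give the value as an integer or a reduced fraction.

2/31

Pivot element is row 4, column x3: 31/11.
Normalize row 4: new (row 4, s4) = 1/(31/11) = 11/31.
row 1 ← row 1 − (-2/11)·(new row 4): 0 − (-2/11)·(11/31) = 2/31.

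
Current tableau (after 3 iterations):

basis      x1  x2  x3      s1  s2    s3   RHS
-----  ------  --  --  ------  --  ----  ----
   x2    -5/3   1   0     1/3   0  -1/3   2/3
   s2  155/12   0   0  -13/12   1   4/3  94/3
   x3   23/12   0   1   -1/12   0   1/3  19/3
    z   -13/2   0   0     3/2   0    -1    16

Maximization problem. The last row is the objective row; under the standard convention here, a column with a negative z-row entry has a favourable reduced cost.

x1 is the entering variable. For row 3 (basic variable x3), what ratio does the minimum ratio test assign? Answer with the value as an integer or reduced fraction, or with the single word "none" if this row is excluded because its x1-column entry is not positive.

Ratio = RHS / (x1 entry) = (19/3) / (23/12) = 76/23.

76/23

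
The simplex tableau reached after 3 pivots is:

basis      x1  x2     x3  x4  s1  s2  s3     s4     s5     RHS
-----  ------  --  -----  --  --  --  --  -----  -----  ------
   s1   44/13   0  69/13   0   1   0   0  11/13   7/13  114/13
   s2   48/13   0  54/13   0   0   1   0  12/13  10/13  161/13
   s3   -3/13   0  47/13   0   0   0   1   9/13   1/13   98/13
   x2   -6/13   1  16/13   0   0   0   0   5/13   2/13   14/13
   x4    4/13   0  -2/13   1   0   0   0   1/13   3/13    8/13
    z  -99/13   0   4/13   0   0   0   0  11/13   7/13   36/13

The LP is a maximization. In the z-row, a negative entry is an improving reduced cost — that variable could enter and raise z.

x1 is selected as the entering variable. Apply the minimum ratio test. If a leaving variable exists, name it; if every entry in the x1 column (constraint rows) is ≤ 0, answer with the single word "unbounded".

Ratios: row 1 (s1): (114/13)/(44/13) = 57/22; row 2 (s2): (161/13)/(48/13) = 161/48; row 3 (s3): entry -3/13 ≤ 0, skip; row 4 (x2): entry -6/13 ≤ 0, skip; row 5 (x4): (8/13)/(4/13) = 2.
Minimum ratio is in the x4 row, so x4 leaves.

x4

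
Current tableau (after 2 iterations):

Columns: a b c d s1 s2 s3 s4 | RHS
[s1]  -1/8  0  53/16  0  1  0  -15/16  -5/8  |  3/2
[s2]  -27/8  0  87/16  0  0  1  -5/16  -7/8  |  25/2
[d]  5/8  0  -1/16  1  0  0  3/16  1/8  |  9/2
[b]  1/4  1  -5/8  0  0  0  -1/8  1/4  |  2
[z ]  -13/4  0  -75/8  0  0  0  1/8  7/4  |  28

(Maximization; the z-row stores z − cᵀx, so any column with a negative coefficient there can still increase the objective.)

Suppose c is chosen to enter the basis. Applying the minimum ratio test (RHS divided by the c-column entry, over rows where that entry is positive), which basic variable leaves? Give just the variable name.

s1

Ratios: row 1 (s1): (3/2)/(53/16) = 24/53; row 2 (s2): (25/2)/(87/16) = 200/87; row 3 (d): entry -1/16 ≤ 0, skip; row 4 (b): entry -5/8 ≤ 0, skip.
Minimum ratio 24/53 is in the s1 row, so s1 leaves.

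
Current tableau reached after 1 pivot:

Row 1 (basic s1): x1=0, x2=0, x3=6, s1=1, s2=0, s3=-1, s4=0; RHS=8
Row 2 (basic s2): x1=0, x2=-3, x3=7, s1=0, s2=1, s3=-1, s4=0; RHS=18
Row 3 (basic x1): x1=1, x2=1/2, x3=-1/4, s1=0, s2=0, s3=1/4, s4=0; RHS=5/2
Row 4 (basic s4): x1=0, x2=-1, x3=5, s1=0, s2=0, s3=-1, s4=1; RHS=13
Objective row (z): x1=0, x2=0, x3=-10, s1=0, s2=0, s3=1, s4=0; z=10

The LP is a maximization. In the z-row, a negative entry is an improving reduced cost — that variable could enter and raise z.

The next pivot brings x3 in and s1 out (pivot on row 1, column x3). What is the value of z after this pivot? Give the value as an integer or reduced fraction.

Minimum ratio for x3: 8/6 = 4/3.
z changes by −(z-row coeff of x3)·ratio = −(-10)·(4/3) = 40/3.
New z = 10 + (40/3) = 70/3.

70/3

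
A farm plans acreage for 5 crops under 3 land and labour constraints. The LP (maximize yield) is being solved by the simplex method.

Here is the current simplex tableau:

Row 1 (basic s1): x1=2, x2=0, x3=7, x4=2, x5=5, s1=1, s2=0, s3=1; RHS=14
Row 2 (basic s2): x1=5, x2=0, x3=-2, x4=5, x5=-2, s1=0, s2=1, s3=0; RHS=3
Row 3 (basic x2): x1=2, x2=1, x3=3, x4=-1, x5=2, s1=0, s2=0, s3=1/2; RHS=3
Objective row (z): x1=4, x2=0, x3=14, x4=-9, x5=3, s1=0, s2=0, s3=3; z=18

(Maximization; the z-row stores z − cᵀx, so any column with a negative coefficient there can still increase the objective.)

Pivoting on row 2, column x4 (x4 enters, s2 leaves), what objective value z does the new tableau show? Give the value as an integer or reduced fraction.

117/5

Minimum ratio for x4: 3/5 = 3/5.
z changes by −(z-row coeff of x4)·ratio = −(-9)·(3/5) = 27/5.
New z = 18 + (27/5) = 117/5.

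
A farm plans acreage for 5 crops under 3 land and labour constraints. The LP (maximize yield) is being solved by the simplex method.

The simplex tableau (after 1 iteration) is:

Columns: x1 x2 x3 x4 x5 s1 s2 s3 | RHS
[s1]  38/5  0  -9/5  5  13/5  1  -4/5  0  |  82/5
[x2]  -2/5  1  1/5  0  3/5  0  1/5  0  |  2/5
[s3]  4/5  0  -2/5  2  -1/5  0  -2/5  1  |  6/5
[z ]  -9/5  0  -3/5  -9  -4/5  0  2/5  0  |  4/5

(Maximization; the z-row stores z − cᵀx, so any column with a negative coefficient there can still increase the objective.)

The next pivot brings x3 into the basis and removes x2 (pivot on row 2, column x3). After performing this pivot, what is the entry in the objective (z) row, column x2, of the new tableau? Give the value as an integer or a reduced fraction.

3

Pivot element is row 2, column x3: 1/5.
Normalize row 2: new (row 2, x2) = 1/(1/5) = 5.
z-row ← z-row − (-3/5)·(new row 2): 0 − (-3/5)·5 = 3.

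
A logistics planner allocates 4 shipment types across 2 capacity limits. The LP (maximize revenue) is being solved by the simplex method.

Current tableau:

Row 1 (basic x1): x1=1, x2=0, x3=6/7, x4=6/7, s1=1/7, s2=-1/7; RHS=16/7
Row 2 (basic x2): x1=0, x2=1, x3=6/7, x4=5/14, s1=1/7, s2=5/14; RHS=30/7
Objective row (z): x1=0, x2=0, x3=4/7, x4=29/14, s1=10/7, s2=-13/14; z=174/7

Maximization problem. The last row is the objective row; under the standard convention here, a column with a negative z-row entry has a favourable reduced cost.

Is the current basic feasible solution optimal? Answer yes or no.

no

Column s2 has objective-row coefficient -13/14, which is negative; an improving pivot exists, so not yet optimal.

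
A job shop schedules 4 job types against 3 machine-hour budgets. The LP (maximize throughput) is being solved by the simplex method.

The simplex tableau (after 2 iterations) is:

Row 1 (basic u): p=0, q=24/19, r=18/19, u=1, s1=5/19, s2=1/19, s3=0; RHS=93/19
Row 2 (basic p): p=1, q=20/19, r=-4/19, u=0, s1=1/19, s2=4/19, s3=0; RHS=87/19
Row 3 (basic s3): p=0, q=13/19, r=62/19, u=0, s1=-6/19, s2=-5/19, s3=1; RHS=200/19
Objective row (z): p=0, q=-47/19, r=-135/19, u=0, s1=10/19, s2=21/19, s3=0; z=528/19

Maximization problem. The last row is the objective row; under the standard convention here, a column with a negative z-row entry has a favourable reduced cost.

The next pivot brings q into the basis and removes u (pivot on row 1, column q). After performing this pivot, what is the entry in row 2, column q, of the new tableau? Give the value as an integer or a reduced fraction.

0

Pivot element is row 1, column q: 24/19.
Normalize row 1: new (row 1, q) = (24/19)/(24/19) = 1.
row 2 ← row 2 − (20/19)·(new row 1): 20/19 − (20/19)·1 = 0.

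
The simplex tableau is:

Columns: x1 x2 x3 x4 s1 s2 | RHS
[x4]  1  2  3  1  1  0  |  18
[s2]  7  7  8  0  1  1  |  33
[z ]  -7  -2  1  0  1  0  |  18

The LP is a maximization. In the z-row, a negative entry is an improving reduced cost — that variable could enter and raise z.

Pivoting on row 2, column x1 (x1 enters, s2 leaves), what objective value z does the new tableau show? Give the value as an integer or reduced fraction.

Minimum ratio for x1: 33/7 = 33/7.
z changes by −(z-row coeff of x1)·ratio = −(-7)·(33/7) = 33.
New z = 18 + 33 = 51.

51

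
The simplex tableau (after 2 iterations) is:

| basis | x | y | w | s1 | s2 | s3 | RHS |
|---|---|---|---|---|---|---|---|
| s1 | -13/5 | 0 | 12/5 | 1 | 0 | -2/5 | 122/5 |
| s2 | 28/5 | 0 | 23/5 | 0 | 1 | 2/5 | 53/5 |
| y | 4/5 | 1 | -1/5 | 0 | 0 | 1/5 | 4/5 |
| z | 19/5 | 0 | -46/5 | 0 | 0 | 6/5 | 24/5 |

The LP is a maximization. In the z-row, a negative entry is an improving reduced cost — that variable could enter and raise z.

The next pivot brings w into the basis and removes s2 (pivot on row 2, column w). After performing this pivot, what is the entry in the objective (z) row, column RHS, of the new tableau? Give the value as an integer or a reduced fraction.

Pivot element is row 2, column w: 23/5.
Normalize row 2: new (row 2, RHS) = (53/5)/(23/5) = 53/23.
z-row ← z-row − (-46/5)·(new row 2): 24/5 − (-46/5)·(53/23) = 26.

26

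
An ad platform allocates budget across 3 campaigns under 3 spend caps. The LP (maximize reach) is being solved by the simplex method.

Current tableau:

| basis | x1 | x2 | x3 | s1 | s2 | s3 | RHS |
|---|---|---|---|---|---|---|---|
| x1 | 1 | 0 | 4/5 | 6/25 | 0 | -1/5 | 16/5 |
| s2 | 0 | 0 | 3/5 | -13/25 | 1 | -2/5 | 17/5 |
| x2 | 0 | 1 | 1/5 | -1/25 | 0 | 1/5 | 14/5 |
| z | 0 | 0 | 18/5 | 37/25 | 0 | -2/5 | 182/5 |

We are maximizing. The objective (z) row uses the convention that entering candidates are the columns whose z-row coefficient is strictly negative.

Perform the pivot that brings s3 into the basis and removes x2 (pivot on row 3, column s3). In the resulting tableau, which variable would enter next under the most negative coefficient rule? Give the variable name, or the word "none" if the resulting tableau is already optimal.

Pivot element 1/5. New z-row = old z-row − (-2/5)·(row 3/(1/5)).
Updated z-row coefficients: x1: 0, x2: 2, x3: 4, s1: 7/5, s2: 0, s3: 0.
No coefficient is strictly negative; the tableau after this pivot is optimal.

none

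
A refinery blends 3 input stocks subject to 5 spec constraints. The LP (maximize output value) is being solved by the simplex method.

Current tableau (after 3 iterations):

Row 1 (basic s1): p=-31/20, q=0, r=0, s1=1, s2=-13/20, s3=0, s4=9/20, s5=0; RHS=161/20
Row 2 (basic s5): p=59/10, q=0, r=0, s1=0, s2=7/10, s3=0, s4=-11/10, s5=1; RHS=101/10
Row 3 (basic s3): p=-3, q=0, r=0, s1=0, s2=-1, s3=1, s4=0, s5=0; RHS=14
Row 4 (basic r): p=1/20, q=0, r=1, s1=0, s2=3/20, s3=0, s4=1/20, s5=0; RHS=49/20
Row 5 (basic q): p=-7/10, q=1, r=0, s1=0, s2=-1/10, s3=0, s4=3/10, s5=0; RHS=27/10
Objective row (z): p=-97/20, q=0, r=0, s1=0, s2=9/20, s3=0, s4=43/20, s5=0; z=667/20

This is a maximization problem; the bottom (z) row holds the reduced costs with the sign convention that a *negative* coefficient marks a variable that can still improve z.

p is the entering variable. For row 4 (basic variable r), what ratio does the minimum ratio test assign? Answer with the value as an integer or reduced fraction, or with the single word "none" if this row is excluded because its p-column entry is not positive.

Ratio = RHS / (p entry) = (49/20) / (1/20) = 49.

49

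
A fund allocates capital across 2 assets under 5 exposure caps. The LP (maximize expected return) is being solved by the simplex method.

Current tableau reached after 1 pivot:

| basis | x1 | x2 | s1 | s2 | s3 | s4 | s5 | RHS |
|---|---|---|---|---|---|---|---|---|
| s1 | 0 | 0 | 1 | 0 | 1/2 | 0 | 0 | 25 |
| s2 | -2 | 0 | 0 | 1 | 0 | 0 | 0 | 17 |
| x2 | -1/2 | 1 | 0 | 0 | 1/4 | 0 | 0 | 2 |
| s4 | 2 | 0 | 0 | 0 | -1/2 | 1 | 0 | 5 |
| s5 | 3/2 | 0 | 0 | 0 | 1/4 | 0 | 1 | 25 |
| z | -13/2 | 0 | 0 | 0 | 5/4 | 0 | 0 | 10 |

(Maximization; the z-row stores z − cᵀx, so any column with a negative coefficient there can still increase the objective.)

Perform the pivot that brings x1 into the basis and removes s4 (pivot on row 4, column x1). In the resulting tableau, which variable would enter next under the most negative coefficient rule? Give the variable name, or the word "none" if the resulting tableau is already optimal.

s3

Pivot element 2. New z-row = old z-row − (-13/2)·(row 4/2).
Updated z-row coefficients: x1: 0, x2: 0, s1: 0, s2: 0, s3: -3/8, s4: 13/4, s5: 0.
The most negative is -3/8 in column s3, so s3 would enter next.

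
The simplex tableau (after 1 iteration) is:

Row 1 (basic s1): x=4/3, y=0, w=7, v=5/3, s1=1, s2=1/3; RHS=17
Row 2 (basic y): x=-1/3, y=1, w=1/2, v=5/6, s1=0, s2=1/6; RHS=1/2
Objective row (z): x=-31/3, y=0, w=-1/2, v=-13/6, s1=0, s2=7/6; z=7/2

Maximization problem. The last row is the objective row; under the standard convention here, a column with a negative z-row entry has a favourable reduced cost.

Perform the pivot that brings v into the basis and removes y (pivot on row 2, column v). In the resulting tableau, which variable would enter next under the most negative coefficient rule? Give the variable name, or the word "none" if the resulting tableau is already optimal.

x

Pivot element 5/6. New z-row = old z-row − (-13/6)·(row 2/(5/6)).
Updated z-row coefficients: x: -56/5, y: 13/5, w: 4/5, v: 0, s1: 0, s2: 8/5.
The most negative is -56/5 in column x, so x would enter next.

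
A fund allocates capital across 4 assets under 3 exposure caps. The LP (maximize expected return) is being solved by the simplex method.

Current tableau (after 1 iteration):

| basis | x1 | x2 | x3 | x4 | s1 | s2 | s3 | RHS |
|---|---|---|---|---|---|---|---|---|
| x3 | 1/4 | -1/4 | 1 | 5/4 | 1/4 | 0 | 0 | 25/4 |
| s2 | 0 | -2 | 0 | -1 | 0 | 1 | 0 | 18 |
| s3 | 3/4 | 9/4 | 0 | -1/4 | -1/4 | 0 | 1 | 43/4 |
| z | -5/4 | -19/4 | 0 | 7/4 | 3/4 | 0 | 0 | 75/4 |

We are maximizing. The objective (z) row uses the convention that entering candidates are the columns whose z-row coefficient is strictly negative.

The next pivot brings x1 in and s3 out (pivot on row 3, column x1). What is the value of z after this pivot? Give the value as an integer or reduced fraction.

Minimum ratio for x1: (43/4)/(3/4) = 43/3.
z changes by −(z-row coeff of x1)·ratio = −(-5/4)·(43/3) = 215/12.
New z = 75/4 + (215/12) = 110/3.

110/3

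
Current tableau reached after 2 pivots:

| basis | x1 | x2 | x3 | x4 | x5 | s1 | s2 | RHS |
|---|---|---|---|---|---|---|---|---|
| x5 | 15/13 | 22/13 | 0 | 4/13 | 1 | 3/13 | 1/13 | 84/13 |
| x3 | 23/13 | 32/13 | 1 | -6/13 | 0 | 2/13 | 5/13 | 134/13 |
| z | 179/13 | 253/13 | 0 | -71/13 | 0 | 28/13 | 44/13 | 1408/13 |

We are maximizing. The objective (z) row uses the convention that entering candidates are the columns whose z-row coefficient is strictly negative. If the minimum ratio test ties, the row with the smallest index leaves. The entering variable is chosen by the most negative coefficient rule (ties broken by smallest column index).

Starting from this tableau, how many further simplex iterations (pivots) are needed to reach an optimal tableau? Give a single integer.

pivot: x4 in, x5 out → z = 223
No improving column remains; optimal.

1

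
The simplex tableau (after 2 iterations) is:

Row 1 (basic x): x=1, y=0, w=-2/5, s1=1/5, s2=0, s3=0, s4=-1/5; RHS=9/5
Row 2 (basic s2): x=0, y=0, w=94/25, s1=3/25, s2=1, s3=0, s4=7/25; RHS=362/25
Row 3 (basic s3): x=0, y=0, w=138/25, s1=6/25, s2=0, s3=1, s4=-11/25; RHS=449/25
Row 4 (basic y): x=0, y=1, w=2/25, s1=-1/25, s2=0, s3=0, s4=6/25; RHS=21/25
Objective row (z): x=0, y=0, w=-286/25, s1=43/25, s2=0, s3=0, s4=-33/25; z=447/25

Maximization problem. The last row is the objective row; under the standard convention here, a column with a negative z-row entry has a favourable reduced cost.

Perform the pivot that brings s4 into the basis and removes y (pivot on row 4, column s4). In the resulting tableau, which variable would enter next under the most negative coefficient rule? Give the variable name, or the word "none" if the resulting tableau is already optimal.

w

Pivot element 6/25. New z-row = old z-row − (-33/25)·(row 4/(6/25)).
Updated z-row coefficients: x: 0, y: 11/2, w: -11, s1: 3/2, s2: 0, s3: 0, s4: 0.
The most negative is -11 in column w, so w would enter next.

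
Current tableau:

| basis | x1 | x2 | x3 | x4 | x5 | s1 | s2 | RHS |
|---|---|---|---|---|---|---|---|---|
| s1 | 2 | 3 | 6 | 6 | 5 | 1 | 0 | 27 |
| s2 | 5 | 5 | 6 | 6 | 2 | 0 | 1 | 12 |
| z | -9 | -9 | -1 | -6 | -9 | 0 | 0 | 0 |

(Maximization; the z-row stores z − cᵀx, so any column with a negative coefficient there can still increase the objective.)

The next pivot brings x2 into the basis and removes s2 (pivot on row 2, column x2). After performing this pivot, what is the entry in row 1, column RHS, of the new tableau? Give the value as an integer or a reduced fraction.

99/5

Pivot element is row 2, column x2: 5.
Normalize row 2: new (row 2, RHS) = 12/5 = 12/5.
row 1 ← row 1 − 3·(new row 2): 27 − 3·(12/5) = 99/5.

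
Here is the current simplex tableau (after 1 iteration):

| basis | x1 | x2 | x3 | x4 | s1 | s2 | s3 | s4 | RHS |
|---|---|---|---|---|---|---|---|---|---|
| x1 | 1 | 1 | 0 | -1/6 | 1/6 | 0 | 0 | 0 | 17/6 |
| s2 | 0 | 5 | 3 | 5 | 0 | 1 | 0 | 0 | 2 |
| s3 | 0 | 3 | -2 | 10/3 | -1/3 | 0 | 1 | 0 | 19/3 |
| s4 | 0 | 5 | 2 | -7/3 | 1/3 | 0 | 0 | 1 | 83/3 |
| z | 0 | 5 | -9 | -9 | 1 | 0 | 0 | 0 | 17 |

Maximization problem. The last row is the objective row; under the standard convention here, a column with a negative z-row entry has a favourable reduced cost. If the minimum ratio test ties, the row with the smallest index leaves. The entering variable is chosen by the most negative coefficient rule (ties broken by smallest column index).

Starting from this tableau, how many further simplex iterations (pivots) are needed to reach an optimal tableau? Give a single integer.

pivot: x3 in, s2 out → z = 23
No improving column remains; optimal.

1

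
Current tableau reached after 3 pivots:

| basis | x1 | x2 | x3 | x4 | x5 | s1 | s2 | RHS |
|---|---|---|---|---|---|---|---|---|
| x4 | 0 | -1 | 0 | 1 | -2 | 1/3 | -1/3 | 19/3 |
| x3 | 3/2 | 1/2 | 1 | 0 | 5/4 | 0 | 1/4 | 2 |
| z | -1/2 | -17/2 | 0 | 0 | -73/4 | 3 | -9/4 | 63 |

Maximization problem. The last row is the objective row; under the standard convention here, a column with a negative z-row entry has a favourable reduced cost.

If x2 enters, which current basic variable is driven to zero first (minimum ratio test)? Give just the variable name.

Ratios: row 1 (x4): entry -1 ≤ 0, skip; row 2 (x3): 2/(1/2) = 4.
Minimum ratio 4 is in the x3 row, so x3 leaves.

x3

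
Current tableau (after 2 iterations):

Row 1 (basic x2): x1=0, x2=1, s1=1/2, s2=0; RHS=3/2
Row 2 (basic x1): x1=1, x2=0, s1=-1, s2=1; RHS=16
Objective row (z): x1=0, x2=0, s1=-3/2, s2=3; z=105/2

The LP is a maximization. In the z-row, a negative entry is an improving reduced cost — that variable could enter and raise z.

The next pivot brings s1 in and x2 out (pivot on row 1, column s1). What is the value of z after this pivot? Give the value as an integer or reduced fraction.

57

Minimum ratio for s1: (3/2)/(1/2) = 3.
z changes by −(z-row coeff of s1)·ratio = −(-3/2)·3 = 9/2.
New z = 105/2 + (9/2) = 57.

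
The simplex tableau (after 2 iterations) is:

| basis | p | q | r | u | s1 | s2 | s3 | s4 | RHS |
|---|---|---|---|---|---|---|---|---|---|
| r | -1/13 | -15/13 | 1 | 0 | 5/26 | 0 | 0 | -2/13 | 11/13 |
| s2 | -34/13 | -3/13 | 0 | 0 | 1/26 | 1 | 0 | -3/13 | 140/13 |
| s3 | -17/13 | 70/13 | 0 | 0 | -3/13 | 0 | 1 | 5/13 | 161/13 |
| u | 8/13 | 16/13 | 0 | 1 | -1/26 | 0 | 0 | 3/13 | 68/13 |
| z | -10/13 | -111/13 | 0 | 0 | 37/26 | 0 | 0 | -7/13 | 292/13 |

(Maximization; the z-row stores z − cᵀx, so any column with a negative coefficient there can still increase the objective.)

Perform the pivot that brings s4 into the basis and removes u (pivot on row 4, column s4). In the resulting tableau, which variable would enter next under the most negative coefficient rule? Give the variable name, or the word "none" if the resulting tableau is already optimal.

q

Pivot element 3/13. New z-row = old z-row − (-7/13)·(row 4/(3/13)).
Updated z-row coefficients: p: 2/3, q: -17/3, r: 0, u: 7/3, s1: 4/3, s2: 0, s3: 0, s4: 0.
The most negative is -17/3 in column q, so q would enter next.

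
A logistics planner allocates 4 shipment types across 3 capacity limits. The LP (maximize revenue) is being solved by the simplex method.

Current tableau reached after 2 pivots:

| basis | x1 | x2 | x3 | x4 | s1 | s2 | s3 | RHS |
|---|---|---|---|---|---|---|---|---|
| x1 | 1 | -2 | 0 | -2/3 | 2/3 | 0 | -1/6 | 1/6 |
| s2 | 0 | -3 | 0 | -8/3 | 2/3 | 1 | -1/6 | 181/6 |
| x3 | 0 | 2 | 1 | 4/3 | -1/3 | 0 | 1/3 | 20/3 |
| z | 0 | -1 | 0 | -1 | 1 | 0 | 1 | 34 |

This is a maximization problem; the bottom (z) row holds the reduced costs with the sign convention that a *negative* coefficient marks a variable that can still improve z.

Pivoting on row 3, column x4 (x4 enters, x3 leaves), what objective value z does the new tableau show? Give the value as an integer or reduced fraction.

39

Minimum ratio for x4: (20/3)/(4/3) = 5.
z changes by −(z-row coeff of x4)·ratio = −(-1)·5 = 5.
New z = 34 + 5 = 39.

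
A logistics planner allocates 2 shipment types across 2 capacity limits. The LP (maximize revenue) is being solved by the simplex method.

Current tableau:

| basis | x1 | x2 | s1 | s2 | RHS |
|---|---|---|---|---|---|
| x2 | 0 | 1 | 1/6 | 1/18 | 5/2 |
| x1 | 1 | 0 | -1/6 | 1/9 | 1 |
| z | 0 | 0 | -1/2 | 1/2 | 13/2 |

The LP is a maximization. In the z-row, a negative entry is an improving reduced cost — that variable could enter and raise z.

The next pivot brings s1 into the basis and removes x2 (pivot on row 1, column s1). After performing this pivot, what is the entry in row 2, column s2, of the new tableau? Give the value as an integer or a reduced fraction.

1/6

Pivot element is row 1, column s1: 1/6.
Normalize row 1: new (row 1, s2) = (1/18)/(1/6) = 1/3.
row 2 ← row 2 − (-1/6)·(new row 1): 1/9 − (-1/6)·(1/3) = 1/6.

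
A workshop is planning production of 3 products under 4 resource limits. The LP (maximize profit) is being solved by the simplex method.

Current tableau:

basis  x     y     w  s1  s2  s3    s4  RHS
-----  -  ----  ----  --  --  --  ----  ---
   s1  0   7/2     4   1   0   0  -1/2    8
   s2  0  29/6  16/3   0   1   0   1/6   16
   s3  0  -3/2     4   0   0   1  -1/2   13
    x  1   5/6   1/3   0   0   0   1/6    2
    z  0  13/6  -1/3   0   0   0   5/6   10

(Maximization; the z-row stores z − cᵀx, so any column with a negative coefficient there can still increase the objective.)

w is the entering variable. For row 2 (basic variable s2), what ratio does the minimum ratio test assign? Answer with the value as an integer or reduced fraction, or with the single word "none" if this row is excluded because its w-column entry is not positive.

Ratio = RHS / (w entry) = 16 / (16/3) = 3.

3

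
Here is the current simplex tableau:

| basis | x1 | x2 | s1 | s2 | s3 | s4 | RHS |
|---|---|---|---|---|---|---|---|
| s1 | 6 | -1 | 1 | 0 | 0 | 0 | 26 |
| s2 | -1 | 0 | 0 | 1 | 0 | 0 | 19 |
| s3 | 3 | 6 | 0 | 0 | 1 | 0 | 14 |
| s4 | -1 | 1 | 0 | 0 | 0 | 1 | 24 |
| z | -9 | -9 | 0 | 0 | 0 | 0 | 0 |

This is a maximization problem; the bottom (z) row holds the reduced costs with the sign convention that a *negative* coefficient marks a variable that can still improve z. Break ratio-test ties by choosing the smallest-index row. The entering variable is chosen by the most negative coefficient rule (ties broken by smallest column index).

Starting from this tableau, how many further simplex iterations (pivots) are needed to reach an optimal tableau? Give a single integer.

2

pivot: x1 in, s1 out → z = 39
pivot: x2 in, s3 out → z = 528/13
No improving column remains; optimal.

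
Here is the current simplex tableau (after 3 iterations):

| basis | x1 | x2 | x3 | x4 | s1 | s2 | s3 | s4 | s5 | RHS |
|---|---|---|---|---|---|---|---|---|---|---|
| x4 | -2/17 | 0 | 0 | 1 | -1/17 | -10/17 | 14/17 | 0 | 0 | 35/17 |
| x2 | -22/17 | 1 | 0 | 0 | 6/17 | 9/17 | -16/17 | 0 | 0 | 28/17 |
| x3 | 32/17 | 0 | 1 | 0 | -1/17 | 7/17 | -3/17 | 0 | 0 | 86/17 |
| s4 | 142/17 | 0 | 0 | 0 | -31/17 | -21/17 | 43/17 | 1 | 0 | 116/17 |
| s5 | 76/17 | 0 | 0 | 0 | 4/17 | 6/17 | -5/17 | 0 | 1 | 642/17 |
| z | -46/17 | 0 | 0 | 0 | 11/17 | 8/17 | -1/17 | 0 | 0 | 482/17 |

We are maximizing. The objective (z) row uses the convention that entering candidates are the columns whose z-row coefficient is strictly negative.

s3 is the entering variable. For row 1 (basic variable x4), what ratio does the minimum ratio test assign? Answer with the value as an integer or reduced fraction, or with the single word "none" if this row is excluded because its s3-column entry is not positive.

5/2

Ratio = RHS / (s3 entry) = (35/17) / (14/17) = 5/2.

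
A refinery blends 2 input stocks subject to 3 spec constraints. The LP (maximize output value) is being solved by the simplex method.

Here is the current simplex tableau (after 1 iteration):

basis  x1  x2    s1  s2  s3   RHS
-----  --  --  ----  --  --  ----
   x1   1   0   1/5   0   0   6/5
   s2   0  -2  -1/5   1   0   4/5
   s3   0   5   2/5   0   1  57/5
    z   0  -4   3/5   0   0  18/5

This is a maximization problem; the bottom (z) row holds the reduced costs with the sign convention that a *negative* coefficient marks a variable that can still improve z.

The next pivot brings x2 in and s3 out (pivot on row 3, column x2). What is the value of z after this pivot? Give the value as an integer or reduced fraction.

318/25

Minimum ratio for x2: (57/5)/5 = 57/25.
z changes by −(z-row coeff of x2)·ratio = −(-4)·(57/25) = 228/25.
New z = 18/5 + (228/25) = 318/25.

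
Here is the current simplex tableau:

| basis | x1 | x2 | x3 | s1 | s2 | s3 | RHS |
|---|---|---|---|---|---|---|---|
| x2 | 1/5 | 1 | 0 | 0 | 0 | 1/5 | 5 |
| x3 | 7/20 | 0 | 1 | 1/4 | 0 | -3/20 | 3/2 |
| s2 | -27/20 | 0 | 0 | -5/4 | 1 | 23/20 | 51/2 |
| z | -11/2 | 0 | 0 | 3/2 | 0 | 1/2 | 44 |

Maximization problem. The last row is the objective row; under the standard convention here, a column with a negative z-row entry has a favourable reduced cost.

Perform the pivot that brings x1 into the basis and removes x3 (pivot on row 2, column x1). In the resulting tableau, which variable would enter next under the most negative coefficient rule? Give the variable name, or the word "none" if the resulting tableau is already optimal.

Pivot element 7/20. New z-row = old z-row − (-11/2)·(row 2/(7/20)).
Updated z-row coefficients: x1: 0, x2: 0, x3: 110/7, s1: 38/7, s2: 0, s3: -13/7.
The most negative is -13/7 in column s3, so s3 would enter next.

s3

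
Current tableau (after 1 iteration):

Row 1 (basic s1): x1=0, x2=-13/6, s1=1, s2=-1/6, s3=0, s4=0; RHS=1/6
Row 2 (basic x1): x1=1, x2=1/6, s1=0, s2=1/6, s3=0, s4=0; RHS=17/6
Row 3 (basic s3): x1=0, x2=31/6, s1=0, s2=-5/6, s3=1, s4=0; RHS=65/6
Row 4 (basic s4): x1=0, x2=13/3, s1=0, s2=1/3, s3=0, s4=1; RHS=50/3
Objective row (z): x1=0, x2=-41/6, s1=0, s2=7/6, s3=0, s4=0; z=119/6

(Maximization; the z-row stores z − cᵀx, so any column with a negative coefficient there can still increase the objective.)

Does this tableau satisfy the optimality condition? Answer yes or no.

Column x2 has objective-row coefficient -41/6, which is negative; an improving pivot exists, so not yet optimal.

no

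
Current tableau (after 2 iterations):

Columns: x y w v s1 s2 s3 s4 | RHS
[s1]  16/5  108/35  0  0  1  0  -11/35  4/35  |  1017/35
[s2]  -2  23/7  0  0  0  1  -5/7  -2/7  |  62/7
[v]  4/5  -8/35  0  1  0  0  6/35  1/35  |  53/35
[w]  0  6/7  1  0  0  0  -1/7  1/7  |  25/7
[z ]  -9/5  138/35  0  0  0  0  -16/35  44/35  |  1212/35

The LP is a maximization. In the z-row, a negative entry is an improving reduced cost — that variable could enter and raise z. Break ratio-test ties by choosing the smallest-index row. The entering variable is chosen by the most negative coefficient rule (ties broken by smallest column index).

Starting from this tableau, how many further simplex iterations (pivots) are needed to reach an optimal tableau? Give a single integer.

pivot: x in, v out → z = 1065/28
pivot: s3 in, x out → z = 116/3
No improving column remains; optimal.

2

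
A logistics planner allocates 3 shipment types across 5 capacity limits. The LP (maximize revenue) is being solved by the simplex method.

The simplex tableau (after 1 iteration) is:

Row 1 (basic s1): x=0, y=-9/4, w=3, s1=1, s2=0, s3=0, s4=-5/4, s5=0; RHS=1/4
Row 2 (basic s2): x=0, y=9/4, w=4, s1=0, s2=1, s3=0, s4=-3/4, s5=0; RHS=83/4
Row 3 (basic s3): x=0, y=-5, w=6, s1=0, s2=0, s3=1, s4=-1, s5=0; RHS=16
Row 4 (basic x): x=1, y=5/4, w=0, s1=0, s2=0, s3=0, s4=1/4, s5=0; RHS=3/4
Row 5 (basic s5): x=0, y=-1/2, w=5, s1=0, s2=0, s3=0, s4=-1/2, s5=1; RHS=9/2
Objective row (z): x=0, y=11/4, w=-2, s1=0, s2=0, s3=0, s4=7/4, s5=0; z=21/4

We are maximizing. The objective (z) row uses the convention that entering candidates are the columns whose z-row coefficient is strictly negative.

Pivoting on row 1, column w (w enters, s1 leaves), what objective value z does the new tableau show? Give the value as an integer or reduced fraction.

Minimum ratio for w: (1/4)/3 = 1/12.
z changes by −(z-row coeff of w)·ratio = −(-2)·(1/12) = 1/6.
New z = 21/4 + (1/6) = 65/12.

65/12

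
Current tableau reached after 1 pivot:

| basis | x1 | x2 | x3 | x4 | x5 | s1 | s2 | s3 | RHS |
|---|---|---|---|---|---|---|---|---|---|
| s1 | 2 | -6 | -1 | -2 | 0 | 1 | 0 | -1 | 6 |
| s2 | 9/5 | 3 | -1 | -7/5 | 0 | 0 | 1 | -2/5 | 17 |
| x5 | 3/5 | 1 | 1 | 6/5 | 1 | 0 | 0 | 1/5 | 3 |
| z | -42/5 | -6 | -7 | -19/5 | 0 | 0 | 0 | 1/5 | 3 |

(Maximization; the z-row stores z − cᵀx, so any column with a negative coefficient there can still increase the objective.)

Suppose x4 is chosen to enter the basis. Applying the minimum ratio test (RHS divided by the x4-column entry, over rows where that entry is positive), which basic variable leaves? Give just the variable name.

Ratios: row 1 (s1): entry -2 ≤ 0, skip; row 2 (s2): entry -7/5 ≤ 0, skip; row 3 (x5): 3/(6/5) = 5/2.
Minimum ratio 5/2 is in the x5 row, so x5 leaves.

x5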